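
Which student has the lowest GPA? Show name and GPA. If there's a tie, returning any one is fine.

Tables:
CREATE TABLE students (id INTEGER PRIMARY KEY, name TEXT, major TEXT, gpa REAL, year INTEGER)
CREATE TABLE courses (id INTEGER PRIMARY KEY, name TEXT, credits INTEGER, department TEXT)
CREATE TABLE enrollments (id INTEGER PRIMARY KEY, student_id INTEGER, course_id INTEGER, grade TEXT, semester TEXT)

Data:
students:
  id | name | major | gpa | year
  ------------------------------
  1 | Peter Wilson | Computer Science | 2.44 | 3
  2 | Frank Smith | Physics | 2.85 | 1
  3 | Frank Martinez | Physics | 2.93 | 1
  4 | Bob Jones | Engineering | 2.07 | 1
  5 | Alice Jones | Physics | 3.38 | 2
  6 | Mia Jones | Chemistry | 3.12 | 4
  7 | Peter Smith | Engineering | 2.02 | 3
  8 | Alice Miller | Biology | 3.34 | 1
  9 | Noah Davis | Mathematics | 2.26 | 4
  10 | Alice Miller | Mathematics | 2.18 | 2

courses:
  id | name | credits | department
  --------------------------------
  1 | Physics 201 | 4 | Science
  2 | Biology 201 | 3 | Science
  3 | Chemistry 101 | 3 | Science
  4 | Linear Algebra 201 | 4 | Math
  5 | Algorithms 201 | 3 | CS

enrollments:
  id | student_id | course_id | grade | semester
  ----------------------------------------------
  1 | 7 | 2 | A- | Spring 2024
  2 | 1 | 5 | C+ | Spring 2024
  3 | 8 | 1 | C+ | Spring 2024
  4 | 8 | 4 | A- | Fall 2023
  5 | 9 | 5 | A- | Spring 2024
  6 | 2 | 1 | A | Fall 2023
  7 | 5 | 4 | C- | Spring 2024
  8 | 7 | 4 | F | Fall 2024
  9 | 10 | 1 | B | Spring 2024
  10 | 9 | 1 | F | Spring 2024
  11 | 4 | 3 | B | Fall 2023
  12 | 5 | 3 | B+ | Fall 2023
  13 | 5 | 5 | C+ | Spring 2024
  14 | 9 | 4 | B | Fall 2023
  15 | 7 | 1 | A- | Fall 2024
SELECT name, gpa FROM students ORDER BY gpa ASC LIMIT 1

Execution result:
name | gpa
Peter Smith | 2.02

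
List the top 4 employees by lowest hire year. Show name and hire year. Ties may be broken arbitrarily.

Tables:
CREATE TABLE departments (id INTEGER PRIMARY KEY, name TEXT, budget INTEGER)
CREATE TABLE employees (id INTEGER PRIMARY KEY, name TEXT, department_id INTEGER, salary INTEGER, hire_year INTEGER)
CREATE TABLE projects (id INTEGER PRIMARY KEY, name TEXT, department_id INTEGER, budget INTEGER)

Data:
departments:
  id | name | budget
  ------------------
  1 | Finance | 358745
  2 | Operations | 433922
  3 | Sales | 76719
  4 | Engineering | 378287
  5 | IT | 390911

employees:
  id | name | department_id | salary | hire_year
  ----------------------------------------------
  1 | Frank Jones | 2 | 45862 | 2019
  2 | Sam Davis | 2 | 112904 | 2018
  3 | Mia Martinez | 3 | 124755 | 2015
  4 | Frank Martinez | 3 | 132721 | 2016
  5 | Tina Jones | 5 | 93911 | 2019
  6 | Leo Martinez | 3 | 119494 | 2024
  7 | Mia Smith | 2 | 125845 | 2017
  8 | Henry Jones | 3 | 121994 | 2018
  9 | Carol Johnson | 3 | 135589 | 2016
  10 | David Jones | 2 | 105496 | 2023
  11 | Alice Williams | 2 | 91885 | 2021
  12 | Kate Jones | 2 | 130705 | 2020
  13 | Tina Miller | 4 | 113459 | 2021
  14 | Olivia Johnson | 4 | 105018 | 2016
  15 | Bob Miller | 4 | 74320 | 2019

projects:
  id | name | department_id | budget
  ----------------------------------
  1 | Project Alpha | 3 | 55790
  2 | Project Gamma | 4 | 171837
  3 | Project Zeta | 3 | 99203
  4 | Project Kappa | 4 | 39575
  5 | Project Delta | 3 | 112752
SELECT name, hire_year FROM employees ORDER BY hire_year ASC LIMIT 4

Execution result:
name | hire_year
Mia Martinez | 2015
Frank Martinez | 2016
Carol Johnson | 2016
Olivia Johnson | 2016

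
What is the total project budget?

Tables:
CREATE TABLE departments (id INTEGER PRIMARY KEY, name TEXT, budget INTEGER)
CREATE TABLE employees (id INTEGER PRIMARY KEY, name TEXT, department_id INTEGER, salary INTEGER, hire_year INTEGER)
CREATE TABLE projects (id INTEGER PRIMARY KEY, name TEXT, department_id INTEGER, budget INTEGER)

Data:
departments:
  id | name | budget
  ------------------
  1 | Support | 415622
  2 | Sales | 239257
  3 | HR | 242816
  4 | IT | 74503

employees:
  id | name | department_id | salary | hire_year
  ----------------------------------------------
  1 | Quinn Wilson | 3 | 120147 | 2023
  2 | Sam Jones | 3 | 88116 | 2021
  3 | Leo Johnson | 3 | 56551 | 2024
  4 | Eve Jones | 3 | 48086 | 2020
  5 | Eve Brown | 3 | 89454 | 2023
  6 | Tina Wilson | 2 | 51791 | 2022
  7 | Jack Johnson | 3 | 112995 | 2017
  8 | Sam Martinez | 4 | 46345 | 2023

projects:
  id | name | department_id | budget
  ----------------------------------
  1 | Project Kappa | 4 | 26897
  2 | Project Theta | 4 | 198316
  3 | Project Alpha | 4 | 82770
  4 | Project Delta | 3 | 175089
SELECT SUM(budget) FROM projects

Execution result:
483072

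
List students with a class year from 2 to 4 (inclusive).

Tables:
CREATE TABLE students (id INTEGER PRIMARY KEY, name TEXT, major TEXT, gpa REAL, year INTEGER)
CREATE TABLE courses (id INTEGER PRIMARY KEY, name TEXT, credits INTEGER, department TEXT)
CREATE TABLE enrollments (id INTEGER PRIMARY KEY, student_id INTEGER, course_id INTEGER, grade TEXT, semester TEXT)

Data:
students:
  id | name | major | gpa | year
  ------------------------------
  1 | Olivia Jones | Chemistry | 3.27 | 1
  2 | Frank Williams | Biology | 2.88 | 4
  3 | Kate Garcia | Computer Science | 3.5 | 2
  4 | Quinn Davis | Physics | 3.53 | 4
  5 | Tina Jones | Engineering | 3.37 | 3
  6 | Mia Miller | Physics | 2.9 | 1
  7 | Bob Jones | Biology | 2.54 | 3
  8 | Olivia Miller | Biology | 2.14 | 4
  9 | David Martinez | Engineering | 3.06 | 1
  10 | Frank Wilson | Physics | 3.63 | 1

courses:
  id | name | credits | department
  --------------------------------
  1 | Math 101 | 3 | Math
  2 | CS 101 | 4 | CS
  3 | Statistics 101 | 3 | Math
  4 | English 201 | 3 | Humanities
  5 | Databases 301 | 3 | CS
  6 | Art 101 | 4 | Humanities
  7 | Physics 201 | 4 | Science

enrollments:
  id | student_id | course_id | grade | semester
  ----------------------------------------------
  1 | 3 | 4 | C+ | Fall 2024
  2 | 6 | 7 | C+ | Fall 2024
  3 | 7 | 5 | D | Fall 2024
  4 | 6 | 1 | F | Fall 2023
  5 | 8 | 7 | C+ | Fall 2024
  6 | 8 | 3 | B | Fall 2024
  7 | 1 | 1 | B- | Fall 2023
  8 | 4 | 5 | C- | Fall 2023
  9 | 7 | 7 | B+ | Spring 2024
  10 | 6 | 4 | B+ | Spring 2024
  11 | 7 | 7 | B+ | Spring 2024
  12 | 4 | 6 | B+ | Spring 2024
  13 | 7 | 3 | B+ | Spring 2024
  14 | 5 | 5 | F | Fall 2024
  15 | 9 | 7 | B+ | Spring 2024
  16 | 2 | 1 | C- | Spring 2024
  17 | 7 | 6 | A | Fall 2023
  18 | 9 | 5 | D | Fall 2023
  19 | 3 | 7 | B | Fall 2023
SELECT name, year FROM students WHERE year BETWEEN 2 AND 4

Execution result:
name | year
Frank Williams | 4
Kate Garcia | 2
Quinn Davis | 4
Tina Jones | 3
Bob Jones | 3
Olivia Miller | 4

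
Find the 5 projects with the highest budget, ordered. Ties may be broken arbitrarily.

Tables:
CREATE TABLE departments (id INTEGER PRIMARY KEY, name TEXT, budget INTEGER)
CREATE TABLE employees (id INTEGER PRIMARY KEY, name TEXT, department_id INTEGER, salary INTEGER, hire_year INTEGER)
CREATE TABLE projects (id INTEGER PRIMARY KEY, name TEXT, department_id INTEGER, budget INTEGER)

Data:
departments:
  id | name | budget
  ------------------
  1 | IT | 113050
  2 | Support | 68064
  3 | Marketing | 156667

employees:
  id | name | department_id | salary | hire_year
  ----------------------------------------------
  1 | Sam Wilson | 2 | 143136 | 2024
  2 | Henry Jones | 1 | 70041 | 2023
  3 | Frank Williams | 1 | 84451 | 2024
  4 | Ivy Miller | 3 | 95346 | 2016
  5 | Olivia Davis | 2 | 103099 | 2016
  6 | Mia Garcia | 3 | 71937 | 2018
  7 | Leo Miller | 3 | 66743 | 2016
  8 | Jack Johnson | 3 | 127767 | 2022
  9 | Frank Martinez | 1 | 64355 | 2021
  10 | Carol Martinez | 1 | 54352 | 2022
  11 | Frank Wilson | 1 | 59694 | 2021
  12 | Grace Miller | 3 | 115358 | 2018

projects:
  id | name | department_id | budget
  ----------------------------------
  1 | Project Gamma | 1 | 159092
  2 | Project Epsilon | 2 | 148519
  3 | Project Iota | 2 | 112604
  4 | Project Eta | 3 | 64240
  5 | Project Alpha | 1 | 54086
SELECT name, budget FROM projects ORDER BY budget DESC LIMIT 5

Execution result:
name | budget
Project Gamma | 159092
Project Epsilon | 148519
Project Iota | 112604
Project Eta | 64240
Project Alpha | 54086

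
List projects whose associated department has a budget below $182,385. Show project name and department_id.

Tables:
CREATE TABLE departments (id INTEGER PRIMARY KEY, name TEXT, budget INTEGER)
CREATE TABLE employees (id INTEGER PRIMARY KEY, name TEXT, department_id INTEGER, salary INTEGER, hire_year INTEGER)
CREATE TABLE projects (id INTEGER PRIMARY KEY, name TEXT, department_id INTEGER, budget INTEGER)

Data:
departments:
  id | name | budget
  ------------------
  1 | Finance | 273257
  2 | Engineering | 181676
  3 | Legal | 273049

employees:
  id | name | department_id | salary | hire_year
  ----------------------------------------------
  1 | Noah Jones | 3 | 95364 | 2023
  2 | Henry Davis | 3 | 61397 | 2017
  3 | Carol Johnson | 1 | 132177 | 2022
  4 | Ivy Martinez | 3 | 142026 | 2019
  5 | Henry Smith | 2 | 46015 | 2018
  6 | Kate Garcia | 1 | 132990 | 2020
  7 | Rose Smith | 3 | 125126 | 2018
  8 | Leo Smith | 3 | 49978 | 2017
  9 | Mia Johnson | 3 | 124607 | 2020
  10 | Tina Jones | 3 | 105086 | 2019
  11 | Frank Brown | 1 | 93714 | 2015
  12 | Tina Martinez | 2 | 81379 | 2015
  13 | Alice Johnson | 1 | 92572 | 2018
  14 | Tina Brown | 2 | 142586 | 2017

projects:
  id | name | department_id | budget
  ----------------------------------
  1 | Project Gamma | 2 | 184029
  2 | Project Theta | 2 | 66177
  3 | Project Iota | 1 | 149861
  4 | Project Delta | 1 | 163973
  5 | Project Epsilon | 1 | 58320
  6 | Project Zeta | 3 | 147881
SELECT name, department_id FROM projects WHERE department_id IN (SELECT id FROM departments WHERE budget < 182385)

Execution result:
name | department_id
Project Gamma | 2
Project Theta | 2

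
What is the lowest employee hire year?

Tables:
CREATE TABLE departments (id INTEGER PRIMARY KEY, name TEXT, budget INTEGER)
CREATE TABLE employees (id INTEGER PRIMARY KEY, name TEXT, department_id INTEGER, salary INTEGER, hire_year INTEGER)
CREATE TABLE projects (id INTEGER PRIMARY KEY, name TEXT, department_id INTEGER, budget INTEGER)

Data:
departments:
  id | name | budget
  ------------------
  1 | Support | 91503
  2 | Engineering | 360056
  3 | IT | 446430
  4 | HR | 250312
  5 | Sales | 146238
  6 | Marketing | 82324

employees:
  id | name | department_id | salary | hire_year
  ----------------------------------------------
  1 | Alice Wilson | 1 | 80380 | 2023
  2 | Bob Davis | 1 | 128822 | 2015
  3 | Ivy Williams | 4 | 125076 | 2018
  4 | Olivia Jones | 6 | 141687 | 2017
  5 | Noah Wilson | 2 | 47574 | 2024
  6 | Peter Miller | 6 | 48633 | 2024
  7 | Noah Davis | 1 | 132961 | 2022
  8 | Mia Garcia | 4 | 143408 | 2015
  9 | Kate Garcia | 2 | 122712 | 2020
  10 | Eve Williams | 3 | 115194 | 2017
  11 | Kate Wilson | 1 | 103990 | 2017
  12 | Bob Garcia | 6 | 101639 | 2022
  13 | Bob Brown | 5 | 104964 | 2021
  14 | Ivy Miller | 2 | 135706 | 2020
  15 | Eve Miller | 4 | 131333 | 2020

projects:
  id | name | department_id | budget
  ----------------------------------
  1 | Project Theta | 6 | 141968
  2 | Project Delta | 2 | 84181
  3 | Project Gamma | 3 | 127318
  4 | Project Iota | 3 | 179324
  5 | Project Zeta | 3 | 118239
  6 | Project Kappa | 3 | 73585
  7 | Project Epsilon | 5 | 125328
SELECT MIN(hire_year) FROM employees

Execution result:
2015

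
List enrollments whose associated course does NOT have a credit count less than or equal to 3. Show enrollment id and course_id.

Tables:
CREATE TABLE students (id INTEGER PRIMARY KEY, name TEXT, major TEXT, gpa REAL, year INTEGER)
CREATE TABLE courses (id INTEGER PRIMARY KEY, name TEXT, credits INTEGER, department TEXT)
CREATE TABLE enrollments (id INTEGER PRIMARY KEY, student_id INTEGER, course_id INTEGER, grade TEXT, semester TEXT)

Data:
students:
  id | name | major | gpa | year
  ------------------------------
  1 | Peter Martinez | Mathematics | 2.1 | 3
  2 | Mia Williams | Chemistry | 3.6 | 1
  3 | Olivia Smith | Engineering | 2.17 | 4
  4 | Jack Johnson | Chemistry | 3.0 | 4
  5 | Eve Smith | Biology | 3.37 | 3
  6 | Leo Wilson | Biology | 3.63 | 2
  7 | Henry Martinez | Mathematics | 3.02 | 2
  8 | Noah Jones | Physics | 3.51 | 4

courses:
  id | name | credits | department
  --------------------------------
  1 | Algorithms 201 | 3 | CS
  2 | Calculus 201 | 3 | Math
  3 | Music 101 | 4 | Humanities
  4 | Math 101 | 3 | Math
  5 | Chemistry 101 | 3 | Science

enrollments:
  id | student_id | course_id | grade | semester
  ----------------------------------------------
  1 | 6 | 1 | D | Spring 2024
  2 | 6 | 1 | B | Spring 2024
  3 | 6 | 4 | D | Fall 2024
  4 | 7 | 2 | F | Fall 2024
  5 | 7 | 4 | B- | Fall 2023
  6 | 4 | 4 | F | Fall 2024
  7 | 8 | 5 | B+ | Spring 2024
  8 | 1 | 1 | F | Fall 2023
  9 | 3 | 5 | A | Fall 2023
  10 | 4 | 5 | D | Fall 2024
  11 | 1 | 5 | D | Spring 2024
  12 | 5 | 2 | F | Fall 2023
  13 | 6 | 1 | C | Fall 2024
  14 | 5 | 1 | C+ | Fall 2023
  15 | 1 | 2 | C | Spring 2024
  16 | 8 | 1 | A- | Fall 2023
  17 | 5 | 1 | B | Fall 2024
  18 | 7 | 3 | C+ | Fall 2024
SELECT id, course_id FROM enrollments WHERE course_id NOT IN (SELECT id FROM courses WHERE credits <= 3)

Execution result:
id | course_id
18 | 3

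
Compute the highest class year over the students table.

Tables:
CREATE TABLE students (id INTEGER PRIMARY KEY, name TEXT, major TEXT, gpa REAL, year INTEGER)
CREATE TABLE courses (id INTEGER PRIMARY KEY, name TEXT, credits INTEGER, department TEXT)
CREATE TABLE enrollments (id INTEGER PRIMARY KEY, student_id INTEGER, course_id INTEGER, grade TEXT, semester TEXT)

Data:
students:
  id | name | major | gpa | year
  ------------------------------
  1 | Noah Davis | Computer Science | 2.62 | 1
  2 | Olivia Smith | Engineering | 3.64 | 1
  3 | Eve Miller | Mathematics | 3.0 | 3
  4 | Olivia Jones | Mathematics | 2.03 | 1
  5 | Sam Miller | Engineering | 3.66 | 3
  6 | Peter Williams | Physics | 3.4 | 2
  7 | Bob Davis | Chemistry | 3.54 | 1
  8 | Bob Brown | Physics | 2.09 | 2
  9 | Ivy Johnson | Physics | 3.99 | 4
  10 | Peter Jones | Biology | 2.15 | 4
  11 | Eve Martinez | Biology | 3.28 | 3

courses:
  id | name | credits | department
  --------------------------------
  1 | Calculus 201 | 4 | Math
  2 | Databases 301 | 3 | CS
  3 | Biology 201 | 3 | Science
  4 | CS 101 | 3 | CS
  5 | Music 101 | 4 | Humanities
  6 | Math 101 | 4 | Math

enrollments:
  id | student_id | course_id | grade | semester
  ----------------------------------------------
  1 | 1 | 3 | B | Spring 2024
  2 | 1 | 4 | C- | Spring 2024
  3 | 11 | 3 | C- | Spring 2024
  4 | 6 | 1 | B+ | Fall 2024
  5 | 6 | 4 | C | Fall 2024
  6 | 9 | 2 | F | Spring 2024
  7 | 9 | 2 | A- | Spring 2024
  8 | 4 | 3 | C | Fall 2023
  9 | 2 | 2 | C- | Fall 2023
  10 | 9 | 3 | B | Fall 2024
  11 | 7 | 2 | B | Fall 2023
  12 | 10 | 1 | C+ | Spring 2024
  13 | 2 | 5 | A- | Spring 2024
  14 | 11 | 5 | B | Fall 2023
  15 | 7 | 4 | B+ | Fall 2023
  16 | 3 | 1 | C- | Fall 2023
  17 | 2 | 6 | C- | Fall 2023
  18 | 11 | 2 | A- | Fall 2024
SELECT MAX(year) FROM students

Execution result:
4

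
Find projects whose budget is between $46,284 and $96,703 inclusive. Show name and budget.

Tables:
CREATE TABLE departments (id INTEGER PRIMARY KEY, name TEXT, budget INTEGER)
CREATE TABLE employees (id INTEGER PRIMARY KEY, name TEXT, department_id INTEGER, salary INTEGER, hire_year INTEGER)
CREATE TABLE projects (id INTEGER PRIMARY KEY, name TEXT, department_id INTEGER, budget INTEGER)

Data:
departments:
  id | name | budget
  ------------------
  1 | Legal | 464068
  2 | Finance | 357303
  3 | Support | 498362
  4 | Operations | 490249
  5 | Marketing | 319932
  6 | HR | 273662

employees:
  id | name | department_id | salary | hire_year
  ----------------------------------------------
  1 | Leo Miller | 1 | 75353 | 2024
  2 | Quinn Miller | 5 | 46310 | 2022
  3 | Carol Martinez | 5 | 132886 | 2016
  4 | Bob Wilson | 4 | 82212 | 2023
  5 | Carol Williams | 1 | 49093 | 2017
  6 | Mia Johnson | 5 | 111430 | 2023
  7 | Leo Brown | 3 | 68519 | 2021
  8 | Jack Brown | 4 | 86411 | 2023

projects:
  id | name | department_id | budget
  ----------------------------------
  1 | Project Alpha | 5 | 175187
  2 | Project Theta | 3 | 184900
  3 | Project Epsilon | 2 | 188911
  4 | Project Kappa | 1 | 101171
SELECT name, budget FROM projects WHERE budget BETWEEN 46284 AND 96703

Execution result:
(no rows)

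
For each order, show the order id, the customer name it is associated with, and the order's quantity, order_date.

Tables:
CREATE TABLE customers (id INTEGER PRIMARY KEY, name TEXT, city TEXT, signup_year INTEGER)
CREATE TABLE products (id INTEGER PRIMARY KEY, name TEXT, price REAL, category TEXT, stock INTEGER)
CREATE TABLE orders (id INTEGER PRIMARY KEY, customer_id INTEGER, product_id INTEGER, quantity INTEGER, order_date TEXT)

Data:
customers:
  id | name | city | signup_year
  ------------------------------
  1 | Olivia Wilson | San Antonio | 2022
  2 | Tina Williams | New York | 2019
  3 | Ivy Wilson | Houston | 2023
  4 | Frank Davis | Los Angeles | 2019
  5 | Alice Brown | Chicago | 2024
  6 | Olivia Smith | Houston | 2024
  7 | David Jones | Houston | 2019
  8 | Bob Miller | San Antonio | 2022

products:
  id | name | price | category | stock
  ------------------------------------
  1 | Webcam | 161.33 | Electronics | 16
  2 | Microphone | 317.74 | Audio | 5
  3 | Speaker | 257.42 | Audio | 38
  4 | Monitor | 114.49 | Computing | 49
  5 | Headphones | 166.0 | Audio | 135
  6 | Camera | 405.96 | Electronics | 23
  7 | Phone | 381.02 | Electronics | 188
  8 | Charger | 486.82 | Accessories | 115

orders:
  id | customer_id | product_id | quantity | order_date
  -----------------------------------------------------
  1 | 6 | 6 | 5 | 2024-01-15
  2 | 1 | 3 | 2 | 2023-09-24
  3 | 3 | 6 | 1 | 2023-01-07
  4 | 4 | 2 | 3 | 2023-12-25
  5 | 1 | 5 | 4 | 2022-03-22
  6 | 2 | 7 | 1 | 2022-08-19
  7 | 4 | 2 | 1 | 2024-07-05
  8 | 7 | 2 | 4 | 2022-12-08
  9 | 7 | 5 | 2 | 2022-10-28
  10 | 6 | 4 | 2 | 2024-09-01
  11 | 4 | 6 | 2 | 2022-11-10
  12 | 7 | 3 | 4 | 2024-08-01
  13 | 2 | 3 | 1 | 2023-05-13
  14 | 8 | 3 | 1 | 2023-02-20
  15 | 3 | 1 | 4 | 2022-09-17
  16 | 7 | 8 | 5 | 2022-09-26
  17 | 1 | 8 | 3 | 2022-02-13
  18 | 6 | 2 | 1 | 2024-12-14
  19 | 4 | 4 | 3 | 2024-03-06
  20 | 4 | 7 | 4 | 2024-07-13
SELECT c.id, p.name AS customer, c.quantity, c.order_date FROM orders c JOIN customers p ON c.customer_id = p.id

Execution result:
id | customer | quantity | order_date
1 | Olivia Smith | 5 | 2024-01-15
2 | Olivia Wilson | 2 | 2023-09-24
3 | Ivy Wilson | 1 | 2023-01-07
4 | Frank Davis | 3 | 2023-12-25
5 | Olivia Wilson | 4 | 2022-03-22
6 | Tina Williams | 1 | 2022-08-19
7 | Frank Davis | 1 | 2024-07-05
8 | David Jones | 4 | 2022-12-08
9 | David Jones | 2 | 2022-10-28
10 | Olivia Smith | 2 | 2024-09-01
11 | Frank Davis | 2 | 2022-11-10
12 | David Jones | 4 | 2024-08-01
13 | Tina Williams | 1 | 2023-05-13
14 | Bob Miller | 1 | 2023-02-20
15 | Ivy Wilson | 4 | 2022-09-17
16 | David Jones | 5 | 2022-09-26
17 | Olivia Wilson | 3 | 2022-02-13
18 | Olivia Smith | 1 | 2024-12-14
19 | Frank Davis | 3 | 2024-03-06
20 | Frank Davis | 4 | 2024-07-13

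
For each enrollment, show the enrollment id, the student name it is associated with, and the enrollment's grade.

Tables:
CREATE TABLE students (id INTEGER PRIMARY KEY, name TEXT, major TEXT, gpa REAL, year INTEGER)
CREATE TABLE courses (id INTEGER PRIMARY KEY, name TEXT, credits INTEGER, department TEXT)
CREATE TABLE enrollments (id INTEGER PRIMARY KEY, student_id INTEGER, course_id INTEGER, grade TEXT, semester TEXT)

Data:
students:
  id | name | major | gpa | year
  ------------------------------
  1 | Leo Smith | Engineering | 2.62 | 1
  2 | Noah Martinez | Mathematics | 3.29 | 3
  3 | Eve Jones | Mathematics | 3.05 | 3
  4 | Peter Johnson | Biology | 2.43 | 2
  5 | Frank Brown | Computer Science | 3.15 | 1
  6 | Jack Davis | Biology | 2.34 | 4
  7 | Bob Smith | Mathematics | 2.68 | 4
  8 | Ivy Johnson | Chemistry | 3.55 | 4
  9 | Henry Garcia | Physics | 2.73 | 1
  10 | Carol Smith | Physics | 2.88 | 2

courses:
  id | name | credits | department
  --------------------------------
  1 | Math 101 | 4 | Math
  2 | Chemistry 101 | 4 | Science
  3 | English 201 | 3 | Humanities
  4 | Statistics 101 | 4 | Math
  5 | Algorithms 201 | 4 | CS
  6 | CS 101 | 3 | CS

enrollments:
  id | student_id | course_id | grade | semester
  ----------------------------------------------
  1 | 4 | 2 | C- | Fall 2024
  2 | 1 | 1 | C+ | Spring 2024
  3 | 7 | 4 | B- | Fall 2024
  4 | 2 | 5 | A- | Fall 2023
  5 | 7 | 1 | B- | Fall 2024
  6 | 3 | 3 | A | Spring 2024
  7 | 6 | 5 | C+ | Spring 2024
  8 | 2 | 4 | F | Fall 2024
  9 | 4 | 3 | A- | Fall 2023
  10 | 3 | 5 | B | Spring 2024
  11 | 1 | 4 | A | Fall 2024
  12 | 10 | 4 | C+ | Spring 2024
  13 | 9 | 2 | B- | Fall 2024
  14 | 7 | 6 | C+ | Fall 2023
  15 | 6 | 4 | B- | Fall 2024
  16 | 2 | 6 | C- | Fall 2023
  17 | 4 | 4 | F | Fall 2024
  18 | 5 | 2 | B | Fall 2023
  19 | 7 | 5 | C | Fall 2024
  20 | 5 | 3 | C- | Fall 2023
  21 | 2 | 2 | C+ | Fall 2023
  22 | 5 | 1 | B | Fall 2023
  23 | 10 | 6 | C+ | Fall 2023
SELECT c.id, p.name AS student, c.grade FROM enrollments c JOIN students p ON c.student_id = p.id

Execution result:
id | student | grade
1 | Peter Johnson | C-
2 | Leo Smith | C+
3 | Bob Smith | B-
4 | Noah Martinez | A-
5 | Bob Smith | B-
6 | Eve Jones | A
7 | Jack Davis | C+
8 | Noah Martinez | F
9 | Peter Johnson | A-
10 | Eve Jones | B
11 | Leo Smith | A
12 | Carol Smith | C+
13 | Henry Garcia | B-
14 | Bob Smith | C+
15 | Jack Davis | B-
16 | Noah Martinez | C-
17 | Peter Johnson | F
18 | Frank Brown | B
19 | Bob Smith | C
20 | Frank Brown | C-
21 | Noah Martinez | C+
22 | Frank Brown | B
23 | Carol Smith | C+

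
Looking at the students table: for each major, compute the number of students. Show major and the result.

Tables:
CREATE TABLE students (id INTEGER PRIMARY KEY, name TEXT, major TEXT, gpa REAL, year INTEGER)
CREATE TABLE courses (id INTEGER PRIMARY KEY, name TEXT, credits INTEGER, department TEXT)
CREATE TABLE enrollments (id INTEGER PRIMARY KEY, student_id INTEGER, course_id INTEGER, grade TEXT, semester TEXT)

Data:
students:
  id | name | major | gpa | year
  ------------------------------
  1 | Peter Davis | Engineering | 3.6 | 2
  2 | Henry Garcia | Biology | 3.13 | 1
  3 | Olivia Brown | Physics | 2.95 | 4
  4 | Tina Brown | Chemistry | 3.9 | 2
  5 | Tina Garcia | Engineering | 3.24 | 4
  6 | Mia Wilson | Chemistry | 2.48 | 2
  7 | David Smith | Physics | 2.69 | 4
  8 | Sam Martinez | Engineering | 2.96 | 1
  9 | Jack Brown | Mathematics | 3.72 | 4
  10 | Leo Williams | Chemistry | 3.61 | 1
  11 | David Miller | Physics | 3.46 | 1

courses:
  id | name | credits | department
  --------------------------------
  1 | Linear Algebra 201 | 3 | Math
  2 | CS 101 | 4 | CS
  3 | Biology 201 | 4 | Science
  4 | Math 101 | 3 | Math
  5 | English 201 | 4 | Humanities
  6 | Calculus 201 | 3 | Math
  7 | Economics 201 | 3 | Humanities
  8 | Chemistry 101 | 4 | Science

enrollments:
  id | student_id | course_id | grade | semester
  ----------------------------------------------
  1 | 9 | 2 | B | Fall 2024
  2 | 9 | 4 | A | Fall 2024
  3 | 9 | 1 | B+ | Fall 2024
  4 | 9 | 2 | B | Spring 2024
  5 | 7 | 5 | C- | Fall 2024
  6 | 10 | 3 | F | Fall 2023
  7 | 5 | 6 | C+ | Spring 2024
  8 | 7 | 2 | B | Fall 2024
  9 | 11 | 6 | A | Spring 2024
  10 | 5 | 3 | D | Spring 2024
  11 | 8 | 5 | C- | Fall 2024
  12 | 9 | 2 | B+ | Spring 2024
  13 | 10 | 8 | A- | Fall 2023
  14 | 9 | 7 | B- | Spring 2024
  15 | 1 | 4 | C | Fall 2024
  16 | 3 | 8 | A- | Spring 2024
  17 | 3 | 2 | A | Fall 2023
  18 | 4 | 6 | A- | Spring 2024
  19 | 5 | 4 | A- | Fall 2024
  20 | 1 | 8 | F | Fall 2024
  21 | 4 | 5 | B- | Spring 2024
SELECT major, COUNT(*) AS n FROM students GROUP BY major

Execution result:
major | n
Biology | 1
Chemistry | 3
Engineering | 3
Mathematics | 1
Physics | 3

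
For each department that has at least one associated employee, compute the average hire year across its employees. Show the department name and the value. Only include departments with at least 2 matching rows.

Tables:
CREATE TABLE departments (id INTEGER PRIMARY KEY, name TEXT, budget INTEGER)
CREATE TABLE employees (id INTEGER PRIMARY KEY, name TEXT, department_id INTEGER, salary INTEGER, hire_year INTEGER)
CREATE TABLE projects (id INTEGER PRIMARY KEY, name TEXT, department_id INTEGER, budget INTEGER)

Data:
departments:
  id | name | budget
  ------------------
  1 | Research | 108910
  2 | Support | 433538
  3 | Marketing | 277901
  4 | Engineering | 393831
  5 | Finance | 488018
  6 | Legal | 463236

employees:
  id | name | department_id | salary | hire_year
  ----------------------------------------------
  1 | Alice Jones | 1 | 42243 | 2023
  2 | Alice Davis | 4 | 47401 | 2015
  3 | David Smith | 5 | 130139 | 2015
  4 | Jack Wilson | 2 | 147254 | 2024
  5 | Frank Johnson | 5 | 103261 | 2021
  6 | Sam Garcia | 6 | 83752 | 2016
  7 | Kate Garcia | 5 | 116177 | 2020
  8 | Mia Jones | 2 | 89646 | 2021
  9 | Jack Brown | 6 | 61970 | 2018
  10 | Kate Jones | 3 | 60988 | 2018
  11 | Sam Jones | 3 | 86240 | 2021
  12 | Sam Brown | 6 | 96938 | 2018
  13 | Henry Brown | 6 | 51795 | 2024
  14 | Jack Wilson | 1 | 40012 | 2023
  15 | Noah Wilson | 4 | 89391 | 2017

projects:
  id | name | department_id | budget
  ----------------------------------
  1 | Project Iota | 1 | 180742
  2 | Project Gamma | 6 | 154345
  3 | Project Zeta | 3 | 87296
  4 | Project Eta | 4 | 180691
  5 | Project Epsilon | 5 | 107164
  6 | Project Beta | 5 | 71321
SELECT p.name, AVG(c.hire_year) AS avg_hire_year FROM employees c JOIN departments p ON c.department_id = p.id GROUP BY p.id, p.name HAVING COUNT(*) >= 2

Execution result:
name | avg_hire_year
Research | 2023.00
Support | 2022.50
Marketing | 2019.50
Engineering | 2016.00
Finance | 2018.67
Legal | 2019.00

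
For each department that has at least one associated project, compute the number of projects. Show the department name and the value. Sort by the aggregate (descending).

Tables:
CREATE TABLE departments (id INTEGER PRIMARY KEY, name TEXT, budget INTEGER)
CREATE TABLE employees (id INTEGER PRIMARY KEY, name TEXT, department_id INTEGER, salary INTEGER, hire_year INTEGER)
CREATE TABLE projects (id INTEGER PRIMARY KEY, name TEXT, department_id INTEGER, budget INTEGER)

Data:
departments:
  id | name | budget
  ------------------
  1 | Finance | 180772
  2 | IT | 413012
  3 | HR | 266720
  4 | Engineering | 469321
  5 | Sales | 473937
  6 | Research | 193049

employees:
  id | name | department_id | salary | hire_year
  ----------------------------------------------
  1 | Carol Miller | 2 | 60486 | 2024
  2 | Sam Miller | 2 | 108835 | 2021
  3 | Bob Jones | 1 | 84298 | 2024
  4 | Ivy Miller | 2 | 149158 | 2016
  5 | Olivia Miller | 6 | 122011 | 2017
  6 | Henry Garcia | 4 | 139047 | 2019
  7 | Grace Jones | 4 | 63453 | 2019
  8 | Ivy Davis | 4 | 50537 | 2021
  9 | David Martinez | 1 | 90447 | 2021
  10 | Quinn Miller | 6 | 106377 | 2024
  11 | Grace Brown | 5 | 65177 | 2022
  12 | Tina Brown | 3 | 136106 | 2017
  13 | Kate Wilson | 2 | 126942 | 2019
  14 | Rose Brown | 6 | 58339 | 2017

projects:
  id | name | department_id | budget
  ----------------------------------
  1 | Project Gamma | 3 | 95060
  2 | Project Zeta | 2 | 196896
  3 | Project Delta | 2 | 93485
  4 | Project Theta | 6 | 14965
SELECT p.name, COUNT(*) AS n FROM projects c JOIN departments p ON c.department_id = p.id GROUP BY p.id, p.name ORDER BY n DESC

Execution result:
name | n
IT | 2
HR | 1
Research | 1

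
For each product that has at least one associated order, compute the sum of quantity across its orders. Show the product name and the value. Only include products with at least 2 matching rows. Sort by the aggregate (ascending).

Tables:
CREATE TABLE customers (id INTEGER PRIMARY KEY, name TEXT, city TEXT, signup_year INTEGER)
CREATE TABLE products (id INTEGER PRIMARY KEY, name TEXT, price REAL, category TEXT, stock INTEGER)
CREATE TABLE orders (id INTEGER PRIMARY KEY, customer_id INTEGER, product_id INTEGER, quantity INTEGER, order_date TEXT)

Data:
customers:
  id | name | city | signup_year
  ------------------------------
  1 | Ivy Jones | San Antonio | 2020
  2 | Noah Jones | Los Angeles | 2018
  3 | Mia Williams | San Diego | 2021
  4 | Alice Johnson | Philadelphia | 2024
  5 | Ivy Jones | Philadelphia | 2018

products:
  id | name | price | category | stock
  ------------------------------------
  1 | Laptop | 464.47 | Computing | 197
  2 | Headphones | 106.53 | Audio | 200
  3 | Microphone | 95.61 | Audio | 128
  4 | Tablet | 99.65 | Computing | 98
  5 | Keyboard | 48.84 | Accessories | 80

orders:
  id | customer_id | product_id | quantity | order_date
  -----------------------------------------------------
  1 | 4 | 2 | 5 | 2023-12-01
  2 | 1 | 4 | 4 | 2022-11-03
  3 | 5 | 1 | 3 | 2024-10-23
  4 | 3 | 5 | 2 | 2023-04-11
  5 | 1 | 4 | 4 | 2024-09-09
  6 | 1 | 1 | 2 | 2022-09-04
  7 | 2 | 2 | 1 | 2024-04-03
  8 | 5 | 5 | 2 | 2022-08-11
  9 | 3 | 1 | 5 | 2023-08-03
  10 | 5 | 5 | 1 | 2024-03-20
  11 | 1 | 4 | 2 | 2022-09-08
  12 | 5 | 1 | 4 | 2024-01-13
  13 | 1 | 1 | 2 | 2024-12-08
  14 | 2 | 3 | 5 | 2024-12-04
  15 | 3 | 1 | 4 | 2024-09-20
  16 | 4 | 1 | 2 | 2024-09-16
SELECT p.name, SUM(c.quantity) AS sum_quantity FROM orders c JOIN products p ON c.product_id = p.id GROUP BY p.id, p.name HAVING COUNT(*) >= 2 ORDER BY sum_quantity ASC

Execution result:
name | sum_quantity
Keyboard | 5
Headphones | 6
Tablet | 10
Laptop | 22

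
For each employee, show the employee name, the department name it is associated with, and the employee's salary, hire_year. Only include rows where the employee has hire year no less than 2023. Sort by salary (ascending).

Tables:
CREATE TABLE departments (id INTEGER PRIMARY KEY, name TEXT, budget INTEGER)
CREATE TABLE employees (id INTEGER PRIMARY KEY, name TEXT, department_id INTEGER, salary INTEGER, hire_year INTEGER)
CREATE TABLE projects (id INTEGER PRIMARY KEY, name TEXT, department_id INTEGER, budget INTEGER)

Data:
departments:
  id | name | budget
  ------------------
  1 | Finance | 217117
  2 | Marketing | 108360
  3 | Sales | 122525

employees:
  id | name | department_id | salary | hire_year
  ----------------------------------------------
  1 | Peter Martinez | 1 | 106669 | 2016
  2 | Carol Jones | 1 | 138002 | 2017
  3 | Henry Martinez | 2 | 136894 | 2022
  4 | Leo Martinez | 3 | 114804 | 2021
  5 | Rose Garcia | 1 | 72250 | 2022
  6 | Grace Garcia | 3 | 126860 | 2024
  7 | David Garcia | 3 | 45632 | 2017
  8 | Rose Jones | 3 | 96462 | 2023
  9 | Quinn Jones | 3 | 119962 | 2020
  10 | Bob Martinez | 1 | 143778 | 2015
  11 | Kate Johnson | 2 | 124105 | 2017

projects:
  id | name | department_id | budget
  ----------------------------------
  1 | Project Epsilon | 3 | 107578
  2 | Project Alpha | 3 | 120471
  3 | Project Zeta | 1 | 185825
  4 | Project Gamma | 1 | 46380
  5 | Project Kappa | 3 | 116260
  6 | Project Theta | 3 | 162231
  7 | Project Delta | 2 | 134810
SELECT c.name, p.name AS department, c.salary, c.hire_year FROM employees c JOIN departments p ON c.department_id = p.id WHERE c.hire_year >= 2023 ORDER BY c.salary ASC

Execution result:
name | department | salary | hire_year
Rose Jones | Sales | 96462 | 2023
Grace Garcia | Sales | 126860 | 2024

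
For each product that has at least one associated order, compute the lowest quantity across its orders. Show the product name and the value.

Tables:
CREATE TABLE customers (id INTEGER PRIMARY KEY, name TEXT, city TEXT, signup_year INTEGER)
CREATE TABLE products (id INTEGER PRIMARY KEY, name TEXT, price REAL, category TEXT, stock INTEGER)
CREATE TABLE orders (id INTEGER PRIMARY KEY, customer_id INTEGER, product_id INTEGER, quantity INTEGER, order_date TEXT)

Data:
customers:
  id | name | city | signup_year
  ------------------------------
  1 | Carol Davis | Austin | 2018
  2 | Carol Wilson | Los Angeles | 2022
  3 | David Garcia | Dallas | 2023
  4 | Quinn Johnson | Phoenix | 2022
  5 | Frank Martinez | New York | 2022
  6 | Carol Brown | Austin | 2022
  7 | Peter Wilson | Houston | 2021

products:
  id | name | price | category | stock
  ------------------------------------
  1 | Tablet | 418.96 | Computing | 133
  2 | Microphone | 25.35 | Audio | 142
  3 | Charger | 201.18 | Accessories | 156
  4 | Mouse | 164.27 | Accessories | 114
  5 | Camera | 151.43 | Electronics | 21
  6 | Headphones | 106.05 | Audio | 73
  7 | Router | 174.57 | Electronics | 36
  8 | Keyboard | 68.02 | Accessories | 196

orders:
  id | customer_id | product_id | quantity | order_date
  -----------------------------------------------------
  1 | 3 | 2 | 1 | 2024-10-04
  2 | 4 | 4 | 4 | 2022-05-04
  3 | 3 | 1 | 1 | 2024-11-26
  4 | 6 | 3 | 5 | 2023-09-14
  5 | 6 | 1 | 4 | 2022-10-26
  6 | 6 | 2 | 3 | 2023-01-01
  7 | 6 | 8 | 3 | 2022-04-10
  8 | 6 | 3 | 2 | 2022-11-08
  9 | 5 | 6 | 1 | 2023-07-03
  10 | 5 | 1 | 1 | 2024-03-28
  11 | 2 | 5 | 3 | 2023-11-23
SELECT p.name, MIN(c.quantity) AS min_quantity FROM orders c JOIN products p ON c.product_id = p.id GROUP BY p.id, p.name

Execution result:
name | min_quantity
Tablet | 1
Microphone | 1
Charger | 2
Mouse | 4
Camera | 3
Headphones | 1
Keyboard | 3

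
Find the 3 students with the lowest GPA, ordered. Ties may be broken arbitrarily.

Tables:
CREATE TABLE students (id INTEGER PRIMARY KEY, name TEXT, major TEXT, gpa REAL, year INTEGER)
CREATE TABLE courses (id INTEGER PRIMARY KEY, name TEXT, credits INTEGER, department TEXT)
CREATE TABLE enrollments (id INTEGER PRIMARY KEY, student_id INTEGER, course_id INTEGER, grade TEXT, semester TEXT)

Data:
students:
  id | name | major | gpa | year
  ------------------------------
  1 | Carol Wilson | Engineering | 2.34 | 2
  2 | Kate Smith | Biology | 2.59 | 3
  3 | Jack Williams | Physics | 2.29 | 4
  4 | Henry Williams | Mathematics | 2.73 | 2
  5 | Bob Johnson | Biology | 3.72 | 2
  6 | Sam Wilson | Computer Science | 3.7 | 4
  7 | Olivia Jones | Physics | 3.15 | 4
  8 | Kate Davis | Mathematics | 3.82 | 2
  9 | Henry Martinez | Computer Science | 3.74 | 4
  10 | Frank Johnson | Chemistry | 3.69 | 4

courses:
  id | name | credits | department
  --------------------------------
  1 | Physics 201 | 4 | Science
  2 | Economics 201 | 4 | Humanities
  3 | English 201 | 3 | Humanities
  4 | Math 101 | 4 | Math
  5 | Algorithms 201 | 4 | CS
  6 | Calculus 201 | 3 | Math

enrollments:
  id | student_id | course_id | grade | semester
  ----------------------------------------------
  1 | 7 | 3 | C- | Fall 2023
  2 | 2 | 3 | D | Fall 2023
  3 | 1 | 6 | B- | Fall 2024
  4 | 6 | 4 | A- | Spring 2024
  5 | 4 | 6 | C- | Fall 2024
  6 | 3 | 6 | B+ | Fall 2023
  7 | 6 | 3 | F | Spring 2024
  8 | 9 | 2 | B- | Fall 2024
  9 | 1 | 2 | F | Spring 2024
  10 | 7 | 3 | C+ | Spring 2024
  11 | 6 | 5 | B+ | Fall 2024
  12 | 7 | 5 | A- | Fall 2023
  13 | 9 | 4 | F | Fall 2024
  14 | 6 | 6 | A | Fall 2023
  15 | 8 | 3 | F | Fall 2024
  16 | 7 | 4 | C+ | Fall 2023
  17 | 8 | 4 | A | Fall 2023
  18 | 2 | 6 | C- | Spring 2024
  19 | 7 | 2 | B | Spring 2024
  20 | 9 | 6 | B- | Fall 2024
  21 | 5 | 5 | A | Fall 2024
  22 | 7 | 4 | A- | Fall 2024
SELECT name, gpa FROM students ORDER BY gpa ASC LIMIT 3

Execution result:
name | gpa
Jack Williams | 2.29
Carol Wilson | 2.34
Kate Smith | 2.59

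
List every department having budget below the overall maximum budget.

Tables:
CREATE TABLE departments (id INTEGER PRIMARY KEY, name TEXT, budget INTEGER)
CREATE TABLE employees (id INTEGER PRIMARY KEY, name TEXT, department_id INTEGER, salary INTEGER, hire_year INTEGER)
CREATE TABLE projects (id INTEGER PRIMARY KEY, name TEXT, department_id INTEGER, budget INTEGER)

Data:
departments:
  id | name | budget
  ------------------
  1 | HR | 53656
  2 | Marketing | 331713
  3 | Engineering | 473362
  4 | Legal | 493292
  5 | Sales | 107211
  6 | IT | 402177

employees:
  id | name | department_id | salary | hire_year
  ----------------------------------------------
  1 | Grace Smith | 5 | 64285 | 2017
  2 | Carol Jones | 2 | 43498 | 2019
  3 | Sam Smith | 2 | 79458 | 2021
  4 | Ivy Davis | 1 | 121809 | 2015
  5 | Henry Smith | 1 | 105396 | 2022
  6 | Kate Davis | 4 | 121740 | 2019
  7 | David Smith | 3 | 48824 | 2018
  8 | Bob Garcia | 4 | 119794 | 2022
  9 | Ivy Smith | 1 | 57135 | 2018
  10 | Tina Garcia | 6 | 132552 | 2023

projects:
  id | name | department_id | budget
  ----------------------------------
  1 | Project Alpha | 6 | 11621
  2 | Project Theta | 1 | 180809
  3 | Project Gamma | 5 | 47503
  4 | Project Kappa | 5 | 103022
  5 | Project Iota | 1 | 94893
SELECT name, budget FROM departments WHERE budget < (SELECT MAX(budget) FROM departments)

Execution result:
name | budget
HR | 53656
Marketing | 331713
Engineering | 473362
Sales | 107211
IT | 402177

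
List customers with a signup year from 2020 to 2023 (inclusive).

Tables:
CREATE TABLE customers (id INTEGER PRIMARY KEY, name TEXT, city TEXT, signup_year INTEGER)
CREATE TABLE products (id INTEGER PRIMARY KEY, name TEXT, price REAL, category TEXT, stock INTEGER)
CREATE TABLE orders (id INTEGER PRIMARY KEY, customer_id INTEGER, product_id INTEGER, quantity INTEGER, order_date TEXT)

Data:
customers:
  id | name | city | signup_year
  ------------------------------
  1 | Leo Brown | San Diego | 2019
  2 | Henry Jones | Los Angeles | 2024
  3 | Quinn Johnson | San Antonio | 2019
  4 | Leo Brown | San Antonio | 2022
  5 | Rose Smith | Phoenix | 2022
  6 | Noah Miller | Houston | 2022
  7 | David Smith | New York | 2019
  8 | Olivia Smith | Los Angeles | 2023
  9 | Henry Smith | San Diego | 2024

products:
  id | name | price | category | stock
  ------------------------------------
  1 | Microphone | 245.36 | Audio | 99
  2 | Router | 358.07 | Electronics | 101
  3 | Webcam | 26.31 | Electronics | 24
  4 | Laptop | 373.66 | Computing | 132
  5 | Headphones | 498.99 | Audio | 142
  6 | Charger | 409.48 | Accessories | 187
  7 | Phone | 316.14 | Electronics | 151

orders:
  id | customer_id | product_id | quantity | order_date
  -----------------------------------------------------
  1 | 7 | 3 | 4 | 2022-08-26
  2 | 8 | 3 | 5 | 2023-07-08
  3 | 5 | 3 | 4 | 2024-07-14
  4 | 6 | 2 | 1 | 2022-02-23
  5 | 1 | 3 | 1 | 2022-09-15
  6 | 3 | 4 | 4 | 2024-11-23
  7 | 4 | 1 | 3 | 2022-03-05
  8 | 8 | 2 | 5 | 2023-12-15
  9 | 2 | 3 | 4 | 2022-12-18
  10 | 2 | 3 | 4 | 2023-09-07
SELECT name, signup_year FROM customers WHERE signup_year BETWEEN 2020 AND 2023

Execution result:
name | signup_year
Leo Brown | 2022
Rose Smith | 2022
Noah Miller | 2022
Olivia Smith | 2023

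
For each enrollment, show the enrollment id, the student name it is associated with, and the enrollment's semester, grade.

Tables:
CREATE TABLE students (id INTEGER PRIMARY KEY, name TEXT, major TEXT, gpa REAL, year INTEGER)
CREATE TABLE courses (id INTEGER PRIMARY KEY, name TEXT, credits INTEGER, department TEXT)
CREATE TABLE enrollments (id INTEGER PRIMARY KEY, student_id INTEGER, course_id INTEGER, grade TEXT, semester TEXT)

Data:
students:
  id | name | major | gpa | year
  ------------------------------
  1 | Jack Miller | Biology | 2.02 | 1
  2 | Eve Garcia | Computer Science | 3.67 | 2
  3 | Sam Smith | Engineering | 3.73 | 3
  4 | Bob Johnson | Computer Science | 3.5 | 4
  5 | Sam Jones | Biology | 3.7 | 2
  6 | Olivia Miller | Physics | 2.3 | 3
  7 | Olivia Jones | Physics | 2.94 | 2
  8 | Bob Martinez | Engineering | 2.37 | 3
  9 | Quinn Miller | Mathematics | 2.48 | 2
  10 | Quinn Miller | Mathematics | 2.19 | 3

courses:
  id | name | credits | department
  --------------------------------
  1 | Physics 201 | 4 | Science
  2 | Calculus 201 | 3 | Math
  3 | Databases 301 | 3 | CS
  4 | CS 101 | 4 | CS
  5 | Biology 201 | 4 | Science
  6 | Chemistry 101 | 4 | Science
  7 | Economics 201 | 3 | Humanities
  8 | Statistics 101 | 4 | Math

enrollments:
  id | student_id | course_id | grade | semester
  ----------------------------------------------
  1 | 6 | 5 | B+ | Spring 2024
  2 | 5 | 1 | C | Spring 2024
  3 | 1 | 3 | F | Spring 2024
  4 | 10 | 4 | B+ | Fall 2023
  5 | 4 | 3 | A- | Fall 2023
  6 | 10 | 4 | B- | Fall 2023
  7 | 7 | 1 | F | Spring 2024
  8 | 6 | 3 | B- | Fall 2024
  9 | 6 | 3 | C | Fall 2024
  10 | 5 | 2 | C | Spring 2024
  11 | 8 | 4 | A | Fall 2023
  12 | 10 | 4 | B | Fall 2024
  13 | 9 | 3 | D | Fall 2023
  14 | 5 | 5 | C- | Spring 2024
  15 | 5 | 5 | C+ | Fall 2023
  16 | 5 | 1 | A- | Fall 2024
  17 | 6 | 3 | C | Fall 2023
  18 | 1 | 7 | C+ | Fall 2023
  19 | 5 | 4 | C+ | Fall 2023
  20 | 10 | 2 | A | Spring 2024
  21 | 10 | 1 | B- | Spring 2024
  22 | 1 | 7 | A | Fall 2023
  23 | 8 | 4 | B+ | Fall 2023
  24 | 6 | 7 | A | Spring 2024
SELECT c.id, p.name AS student, c.semester, c.grade FROM enrollments c JOIN students p ON c.student_id = p.id

Execution result:
id | student | semester | grade
1 | Olivia Miller | Spring 2024 | B+
2 | Sam Jones | Spring 2024 | C
3 | Jack Miller | Spring 2024 | F
4 | Quinn Miller | Fall 2023 | B+
5 | Bob Johnson | Fall 2023 | A-
6 | Quinn Miller | Fall 2023 | B-
7 | Olivia Jones | Spring 2024 | F
8 | Olivia Miller | Fall 2024 | B-
9 | Olivia Miller | Fall 2024 | C
10 | Sam Jones | Spring 2024 | C
11 | Bob Martinez | Fall 2023 | A
12 | Quinn Miller | Fall 2024 | B
13 | Quinn Miller | Fall 2023 | D
14 | Sam Jones | Spring 2024 | C-
15 | Sam Jones | Fall 2023 | C+
16 | Sam Jones | Fall 2024 | A-
17 | Olivia Miller | Fall 2023 | C
18 | Jack Miller | Fall 2023 | C+
19 | Sam Jones | Fall 2023 | C+
20 | Quinn Miller | Spring 2024 | A
21 | Quinn Miller | Spring 2024 | B-
22 | Jack Miller | Fall 2023 | A
23 | Bob Martinez | Fall 2023 | B+
24 | Olivia Miller | Spring 2024 | A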